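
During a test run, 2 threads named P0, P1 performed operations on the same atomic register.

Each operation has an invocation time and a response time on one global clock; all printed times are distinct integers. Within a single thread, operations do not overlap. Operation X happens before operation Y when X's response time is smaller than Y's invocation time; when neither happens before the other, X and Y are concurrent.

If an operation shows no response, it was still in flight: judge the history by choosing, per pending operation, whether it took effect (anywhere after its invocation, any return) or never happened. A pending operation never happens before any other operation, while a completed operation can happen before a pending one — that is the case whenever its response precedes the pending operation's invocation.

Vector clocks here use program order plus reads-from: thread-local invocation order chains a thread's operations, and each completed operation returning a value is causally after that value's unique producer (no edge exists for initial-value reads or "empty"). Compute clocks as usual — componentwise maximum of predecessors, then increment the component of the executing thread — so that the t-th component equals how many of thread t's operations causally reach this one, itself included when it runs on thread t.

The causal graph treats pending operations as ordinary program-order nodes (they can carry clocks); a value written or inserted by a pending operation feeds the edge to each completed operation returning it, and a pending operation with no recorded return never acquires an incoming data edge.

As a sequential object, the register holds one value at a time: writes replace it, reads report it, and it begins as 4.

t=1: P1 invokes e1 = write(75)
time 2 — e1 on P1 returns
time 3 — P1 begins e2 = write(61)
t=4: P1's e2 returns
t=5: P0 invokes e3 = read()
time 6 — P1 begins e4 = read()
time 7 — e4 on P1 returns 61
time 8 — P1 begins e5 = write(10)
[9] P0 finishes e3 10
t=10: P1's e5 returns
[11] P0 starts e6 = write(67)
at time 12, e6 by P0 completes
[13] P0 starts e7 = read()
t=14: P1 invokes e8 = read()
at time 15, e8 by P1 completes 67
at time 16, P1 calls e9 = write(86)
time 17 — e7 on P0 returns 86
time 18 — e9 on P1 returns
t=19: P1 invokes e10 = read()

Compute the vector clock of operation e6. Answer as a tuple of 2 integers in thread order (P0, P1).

(2, 4)

e1, invoked 1, has no incoming edges; only P1's bump applies → (0, 1)
VC(e2, invoked at 3): max of VC(e1)=(0, 1), then +1 on thread P1 → (0, 2)
VC(e4, invoked at 6): max of VC(e2)=(0, 2), then +1 on thread P1 → (0, 3)
VC(e5, invoked at 8): max of VC(e4)=(0, 3), then +1 on thread P1 → (0, 4)
VC(e3, invoked at 5): max of VC(e5)=(0, 4), then +1 on thread P0 → (1, 4)
VC(e6, invoked at 11): max of VC(e3)=(1, 4), then +1 on thread P0 → (2, 4)
VC(e8, invoked at 14): max of VC(e5)=(0, 4), VC(e6)=(2, 4), then +1 on thread P1 → (2, 5)
VC(e9, invoked at 16): max of VC(e8)=(2, 5), then +1 on thread P1 → (2, 6)
VC(e10, invoked at 19): max of VC(e9)=(2, 6), then +1 on thread P1 → (2, 7)
VC(e7, invoked at 13): max of VC(e6)=(2, 4), VC(e9)=(2, 6), then +1 on thread P0 → (3, 6)
target: VC(e6) = (2, 4)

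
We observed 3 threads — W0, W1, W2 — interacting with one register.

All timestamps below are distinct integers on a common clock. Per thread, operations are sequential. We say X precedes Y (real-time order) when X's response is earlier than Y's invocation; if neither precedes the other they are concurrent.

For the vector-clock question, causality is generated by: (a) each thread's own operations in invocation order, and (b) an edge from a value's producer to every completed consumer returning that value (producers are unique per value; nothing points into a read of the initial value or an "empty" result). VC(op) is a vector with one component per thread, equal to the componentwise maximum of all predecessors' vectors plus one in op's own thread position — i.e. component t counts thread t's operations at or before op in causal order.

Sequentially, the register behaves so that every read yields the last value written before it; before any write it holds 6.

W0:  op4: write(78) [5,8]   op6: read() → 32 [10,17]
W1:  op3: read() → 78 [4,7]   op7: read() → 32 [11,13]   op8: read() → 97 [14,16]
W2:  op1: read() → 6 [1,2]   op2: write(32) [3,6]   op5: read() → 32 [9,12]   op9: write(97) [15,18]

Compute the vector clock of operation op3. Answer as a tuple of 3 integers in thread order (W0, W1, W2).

(1, 1, 0)

no predecessors for op1 (invoked 1): W2 increments from zero → (0, 0, 1)
no predecessors for op4 (invoked 5): W0 increments from zero → (1, 0, 0)
merge at op2 (invoked 3): VC(op1)=(0, 0, 1), own-thread bump on W2 → (0, 0, 2)
merge at op3 (invoked 4): VC(op4)=(1, 0, 0), own-thread bump on W1 → (1, 1, 0)
merge at op5 (invoked 9): VC(op2)=(0, 0, 2), own-thread bump on W2 → (0, 0, 3)
merge at op9 (invoked 15): VC(op5)=(0, 0, 3), own-thread bump on W2 → (0, 0, 4)
merge at op6 (invoked 10): VC(op2)=(0, 0, 2), VC(op4)=(1, 0, 0), own-thread bump on W0 → (2, 0, 2)
merge at op7 (invoked 11): VC(op2)=(0, 0, 2), VC(op3)=(1, 1, 0), own-thread bump on W1 → (1, 2, 2)
merge at op8 (invoked 14): VC(op7)=(1, 2, 2), VC(op9)=(0, 0, 4), own-thread bump on W1 → (1, 3, 4)
target: VC(op3) = (1, 1, 0)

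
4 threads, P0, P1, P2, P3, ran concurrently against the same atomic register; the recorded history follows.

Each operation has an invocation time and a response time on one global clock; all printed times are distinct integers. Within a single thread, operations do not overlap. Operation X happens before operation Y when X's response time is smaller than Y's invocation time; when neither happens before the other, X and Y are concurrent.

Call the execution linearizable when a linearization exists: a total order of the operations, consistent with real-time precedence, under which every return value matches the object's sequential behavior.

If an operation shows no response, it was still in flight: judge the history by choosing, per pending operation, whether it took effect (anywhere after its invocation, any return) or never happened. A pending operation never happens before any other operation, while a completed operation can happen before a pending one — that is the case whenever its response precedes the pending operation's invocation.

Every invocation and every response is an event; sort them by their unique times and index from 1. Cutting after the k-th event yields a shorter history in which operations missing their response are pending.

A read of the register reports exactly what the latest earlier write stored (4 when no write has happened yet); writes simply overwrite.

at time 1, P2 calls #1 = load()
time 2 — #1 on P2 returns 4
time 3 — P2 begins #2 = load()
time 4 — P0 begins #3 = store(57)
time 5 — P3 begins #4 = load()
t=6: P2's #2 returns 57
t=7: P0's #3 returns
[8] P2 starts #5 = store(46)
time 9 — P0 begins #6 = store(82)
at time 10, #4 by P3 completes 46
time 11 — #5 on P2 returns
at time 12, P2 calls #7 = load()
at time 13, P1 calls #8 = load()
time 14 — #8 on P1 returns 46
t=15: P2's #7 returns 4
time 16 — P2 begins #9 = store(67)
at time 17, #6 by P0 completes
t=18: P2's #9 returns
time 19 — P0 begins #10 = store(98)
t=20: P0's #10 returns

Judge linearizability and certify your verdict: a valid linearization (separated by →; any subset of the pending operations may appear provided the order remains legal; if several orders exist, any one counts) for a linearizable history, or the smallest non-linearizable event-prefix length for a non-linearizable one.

cut after 14 events: linearizable; cut after 15 events (#7 responds, time 15): not linearizable
checked exhaustively: 16 real-time-consistent orders of 7 completed operations, zero legal atomic register replays
no completion choice of the 1 pending operation (#6) rescues it — every subset was tried
sample order #1, #2, #3, #4, #5, #7, #8 (pending dropped) stalls at step 2 — #2 load() → 57 has no legal effect
sample order #1, #2, #3, #4, #5, #8, #7 (pending dropped) stalls at step 2 — #2 load() → 57 has no legal effect

not linearizable — minimal violating prefix: 15 events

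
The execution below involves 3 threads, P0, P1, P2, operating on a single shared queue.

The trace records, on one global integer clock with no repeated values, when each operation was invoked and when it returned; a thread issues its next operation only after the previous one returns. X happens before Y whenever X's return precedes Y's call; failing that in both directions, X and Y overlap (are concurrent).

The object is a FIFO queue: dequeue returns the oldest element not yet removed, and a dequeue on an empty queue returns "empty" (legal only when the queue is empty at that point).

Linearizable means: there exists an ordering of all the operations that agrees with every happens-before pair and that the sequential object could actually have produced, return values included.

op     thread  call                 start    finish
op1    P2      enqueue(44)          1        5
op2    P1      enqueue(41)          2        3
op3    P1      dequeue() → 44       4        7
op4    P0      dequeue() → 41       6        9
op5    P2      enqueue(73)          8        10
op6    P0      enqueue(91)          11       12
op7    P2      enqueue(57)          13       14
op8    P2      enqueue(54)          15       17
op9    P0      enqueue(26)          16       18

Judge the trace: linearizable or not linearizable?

linearizable

witness order: op1, op2, op3, op4, op5, op6, op7, op8, op9
step 1: op1 enqueue(44) — queue <44>
step 2: op2 enqueue(41) — queue <44,41>
step 3: op3 dequeue() → 44 — queue <41>
step 4: op4 dequeue() → 41 — queue <>
step 5: op5 enqueue(73) — queue <73>
step 6: op6 enqueue(91) — queue <73,91>
step 7: op7 enqueue(57) — queue <73,91,57>
step 8: op8 enqueue(54) — queue <73,91,57,54>
step 9: op9 enqueue(26) — queue <73,91,57,54,26>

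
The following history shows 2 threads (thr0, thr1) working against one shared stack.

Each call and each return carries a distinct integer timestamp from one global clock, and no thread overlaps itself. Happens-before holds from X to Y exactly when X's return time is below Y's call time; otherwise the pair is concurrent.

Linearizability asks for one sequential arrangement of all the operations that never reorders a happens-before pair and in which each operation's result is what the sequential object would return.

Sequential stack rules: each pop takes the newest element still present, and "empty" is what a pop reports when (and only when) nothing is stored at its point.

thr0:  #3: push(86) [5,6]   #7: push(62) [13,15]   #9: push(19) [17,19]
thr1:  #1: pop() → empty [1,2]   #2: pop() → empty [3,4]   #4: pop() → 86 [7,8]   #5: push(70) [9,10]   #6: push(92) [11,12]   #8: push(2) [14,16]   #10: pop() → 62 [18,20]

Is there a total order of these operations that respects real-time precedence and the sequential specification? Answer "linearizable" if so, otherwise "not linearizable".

linearizable

witness order: #1, #2, #3, #4, #5, #6, #8, #7, #10, #9
step 1: #1 pop() → empty — stack <>
step 2: #2 pop() → empty — stack <>
step 3: #3 push(86) — stack <86>
step 4: #4 pop() → 86 — stack <>
step 5: #5 push(70) — stack <70>
step 6: #6 push(92) — stack <70,92>
step 7: #8 push(2) — stack <70,92,2>
step 8: #7 push(62) — stack <70,92,2,62>
step 9: #10 pop() → 62 — stack <70,92,2>
step 10: #9 push(19) — stack <70,92,2,19>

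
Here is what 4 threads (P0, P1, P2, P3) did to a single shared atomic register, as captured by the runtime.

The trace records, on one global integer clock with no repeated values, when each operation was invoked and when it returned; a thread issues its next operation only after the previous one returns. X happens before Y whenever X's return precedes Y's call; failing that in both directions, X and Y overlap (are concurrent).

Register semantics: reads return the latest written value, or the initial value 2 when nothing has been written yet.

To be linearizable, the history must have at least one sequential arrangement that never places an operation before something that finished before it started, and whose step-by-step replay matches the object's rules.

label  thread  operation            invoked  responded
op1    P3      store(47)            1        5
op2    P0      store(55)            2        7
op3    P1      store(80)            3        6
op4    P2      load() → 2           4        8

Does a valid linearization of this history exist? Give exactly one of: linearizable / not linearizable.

linearizable

one valid linearization: op4, op1, op2, op3
1. op4 load() → 2, leaving value 2
2. op1 store(47), leaving value 47
3. op2 store(55), leaving value 55
4. op3 store(80), leaving value 80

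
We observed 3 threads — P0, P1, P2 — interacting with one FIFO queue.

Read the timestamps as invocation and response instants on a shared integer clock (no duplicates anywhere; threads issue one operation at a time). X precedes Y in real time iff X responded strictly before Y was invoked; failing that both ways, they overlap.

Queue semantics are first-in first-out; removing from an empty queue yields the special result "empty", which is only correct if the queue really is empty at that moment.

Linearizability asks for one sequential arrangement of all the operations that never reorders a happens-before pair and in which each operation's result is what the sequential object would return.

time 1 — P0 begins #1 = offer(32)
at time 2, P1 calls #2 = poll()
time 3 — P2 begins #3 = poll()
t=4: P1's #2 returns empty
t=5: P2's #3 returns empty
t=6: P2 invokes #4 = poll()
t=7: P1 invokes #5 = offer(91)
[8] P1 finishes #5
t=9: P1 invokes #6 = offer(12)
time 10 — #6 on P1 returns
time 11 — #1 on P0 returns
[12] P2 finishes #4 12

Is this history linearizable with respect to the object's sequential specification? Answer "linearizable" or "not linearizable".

events 1..11 are fine; event 12 — the response of #4 at time 12 — makes the prefix non-linearizable
all 36 real-time-respecting orders fail — 6 completed FIFO queue operations, no legal replay
e.g. #1, #2, #3, #4, #5, #6: illegal at step 2, since #2 poll() → empty cannot apply there
e.g. #1, #2, #3, #5, #4, #6: illegal at step 2, since #2 poll() → empty cannot apply there

not linearizable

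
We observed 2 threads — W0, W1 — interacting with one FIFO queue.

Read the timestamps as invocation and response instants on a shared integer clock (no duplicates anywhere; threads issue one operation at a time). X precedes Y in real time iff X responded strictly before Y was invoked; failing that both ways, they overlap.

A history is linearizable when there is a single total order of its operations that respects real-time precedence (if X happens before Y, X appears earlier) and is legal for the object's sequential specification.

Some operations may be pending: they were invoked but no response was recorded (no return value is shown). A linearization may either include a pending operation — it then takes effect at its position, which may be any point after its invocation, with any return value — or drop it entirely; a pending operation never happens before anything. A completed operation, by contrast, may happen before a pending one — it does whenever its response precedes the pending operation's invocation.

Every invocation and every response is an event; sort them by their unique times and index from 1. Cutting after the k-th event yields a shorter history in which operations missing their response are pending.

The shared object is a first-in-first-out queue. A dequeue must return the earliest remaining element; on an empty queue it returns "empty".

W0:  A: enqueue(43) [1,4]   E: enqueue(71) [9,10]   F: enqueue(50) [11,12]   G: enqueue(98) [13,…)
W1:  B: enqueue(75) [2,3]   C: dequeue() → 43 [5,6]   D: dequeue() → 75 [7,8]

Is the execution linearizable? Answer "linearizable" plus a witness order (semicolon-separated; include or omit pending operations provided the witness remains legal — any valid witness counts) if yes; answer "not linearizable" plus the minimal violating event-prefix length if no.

1. A enqueue(43), leaving queue <43>
2. B enqueue(75), leaving queue <43,75>
3. C dequeue() → 43, leaving queue <75>
4. D dequeue() → 75, leaving queue <>
5. E enqueue(71), leaving queue <71>
6. F enqueue(50), leaving queue <71,50>

linearizable — witness: A; B; C; D; E; F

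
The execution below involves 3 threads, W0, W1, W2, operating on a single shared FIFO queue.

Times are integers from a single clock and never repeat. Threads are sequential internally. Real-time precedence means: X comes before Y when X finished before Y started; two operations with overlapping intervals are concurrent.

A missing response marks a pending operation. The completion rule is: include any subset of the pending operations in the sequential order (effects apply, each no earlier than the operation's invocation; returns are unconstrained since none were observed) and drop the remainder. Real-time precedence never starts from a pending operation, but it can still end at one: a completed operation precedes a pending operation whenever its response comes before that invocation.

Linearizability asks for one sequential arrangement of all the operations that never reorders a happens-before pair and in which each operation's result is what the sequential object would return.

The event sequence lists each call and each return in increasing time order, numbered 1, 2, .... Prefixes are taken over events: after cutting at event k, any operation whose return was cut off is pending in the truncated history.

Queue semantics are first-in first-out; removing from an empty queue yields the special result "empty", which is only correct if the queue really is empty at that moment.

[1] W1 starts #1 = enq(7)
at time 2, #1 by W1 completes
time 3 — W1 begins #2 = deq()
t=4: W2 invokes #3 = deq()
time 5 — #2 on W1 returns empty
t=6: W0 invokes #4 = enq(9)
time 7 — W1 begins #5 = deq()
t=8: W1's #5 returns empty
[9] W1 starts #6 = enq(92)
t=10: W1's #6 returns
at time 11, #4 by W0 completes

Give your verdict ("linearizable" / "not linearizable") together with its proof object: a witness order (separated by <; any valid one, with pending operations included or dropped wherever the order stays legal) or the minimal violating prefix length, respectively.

linearizable — witness: #1 < #3 < #2 < #5 < #4 < #6

after step 1 (#1 enq(7)): queue <7>
after step 2 (#3 deq() (pending, included)): queue <>
after step 3 (#2 deq() → empty): queue <>
after step 4 (#5 deq() → empty): queue <>
after step 5 (#4 enq(9)): queue <9>
after step 6 (#6 enq(92)): queue <9,92>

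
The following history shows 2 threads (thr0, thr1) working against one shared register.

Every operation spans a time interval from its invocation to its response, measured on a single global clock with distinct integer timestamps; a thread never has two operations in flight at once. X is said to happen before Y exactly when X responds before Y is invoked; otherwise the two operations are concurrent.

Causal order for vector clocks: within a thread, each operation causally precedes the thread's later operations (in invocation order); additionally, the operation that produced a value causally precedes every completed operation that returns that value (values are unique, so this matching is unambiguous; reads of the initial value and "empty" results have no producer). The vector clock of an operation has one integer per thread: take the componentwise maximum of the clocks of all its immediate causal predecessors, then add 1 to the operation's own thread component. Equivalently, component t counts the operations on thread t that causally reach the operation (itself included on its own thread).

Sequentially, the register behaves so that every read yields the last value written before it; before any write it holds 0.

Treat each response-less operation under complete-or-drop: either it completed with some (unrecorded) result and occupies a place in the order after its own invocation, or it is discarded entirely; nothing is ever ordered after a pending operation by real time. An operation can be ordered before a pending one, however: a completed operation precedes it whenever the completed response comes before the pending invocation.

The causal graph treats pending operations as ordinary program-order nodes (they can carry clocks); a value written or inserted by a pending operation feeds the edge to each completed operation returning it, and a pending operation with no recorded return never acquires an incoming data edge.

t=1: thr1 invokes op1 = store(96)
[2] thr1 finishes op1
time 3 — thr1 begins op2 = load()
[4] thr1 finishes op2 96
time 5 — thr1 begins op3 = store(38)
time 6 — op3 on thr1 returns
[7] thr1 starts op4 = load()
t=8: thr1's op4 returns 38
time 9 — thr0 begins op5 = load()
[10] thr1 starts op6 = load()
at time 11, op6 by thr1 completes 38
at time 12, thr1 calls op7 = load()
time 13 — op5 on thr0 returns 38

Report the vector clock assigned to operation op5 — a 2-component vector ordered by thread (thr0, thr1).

(1, 3)

VC(op1, invoked at 1): no causal predecessors; +1 on thr1 → (0, 1)
merge at op2 (invoked 3): VC(op1)=(0, 1), own-thread bump on thr1 → (0, 2)
merge at op3 (invoked 5): VC(op2)=(0, 2), own-thread bump on thr1 → (0, 3)
merge at op4 (invoked 7): VC(op3)=(0, 3), own-thread bump on thr1 → (0, 4)
merge at op5 (invoked 9): VC(op3)=(0, 3), own-thread bump on thr0 → (1, 3)
merge at op6 (invoked 10): VC(op3)=(0, 3), VC(op4)=(0, 4), own-thread bump on thr1 → (0, 5)
merge at op7 (invoked 12): VC(op6)=(0, 5), own-thread bump on thr1 → (0, 6)
target: VC(op5) = (1, 3)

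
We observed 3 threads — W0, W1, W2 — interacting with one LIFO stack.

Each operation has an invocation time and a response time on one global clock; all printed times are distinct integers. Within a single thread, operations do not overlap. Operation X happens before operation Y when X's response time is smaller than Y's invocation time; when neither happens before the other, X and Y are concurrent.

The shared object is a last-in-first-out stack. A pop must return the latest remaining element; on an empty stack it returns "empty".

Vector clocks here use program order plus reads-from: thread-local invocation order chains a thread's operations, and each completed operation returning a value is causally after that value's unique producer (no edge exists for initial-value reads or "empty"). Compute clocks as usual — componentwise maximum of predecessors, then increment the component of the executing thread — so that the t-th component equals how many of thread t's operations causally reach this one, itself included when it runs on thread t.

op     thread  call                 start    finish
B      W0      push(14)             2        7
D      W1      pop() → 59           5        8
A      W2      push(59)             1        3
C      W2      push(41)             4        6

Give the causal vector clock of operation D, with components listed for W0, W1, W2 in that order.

(0, 1, 1)

invoked at 1, A has no predecessors; its own W2 bump gives (0, 0, 1)
invoked at 2, B has no predecessors; its own W0 bump gives (1, 0, 0)
invoked at 4, C merges VC(A)=(0, 0, 1) and bumps W2's slot → (0, 0, 2)
invoked at 5, D merges VC(A)=(0, 0, 1) and bumps W1's slot → (0, 1, 1)
target: VC(D) = (0, 1, 1)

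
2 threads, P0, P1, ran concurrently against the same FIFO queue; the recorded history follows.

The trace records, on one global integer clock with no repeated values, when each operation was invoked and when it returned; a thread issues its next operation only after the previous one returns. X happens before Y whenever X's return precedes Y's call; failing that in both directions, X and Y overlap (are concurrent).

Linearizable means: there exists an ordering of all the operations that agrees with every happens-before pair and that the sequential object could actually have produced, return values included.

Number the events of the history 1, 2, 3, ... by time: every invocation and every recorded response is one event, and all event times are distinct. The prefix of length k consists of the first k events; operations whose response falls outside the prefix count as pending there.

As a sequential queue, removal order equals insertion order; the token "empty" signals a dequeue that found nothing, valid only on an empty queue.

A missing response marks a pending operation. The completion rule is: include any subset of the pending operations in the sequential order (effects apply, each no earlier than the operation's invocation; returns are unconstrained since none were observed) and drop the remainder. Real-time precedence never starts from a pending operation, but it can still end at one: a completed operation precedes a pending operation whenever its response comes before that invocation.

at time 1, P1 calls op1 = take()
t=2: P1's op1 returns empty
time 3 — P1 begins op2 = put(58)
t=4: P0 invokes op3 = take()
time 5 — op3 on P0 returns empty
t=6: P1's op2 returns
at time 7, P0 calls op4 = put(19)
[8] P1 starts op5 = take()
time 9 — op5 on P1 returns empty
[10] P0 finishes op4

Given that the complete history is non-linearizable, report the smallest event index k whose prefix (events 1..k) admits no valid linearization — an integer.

one valid order for events 1..8 is op1, op3, op2:
after step 1 (op1 take() → empty): queue <>
after step 2 (op3 take() → empty): queue <>
after step 3 (op2 put(58)): queue <58>
event 9 — op5's response, time 9 — after it, nothing linearizes
include/drop combinations of the 1 pending operation (op4) were all tried; none helps
take op1, op2, op3, op5 (pending dropped): step 3 already fails, because op3 take() → empty cannot occur there
take op1, op3, op2, op5 (pending dropped): step 4 already fails, because op5 take() → empty cannot occur there

9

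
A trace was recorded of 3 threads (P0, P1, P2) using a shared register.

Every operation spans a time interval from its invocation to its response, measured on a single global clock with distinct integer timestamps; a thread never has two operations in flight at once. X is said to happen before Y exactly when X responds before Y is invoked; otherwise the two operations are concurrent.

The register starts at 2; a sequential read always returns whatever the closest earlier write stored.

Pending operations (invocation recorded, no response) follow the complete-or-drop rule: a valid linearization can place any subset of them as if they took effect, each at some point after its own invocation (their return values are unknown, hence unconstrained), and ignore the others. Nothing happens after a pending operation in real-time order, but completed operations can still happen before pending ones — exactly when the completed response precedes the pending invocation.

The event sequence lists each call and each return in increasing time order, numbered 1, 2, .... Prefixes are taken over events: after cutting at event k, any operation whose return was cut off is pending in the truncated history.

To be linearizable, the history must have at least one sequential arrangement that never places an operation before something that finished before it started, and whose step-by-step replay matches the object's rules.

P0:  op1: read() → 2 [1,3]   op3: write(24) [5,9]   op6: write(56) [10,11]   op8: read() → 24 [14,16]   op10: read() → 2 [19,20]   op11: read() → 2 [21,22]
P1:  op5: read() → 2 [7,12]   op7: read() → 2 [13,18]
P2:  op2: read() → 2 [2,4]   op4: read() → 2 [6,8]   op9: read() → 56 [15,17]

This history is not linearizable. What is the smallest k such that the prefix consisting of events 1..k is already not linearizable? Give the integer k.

a valid linearization of events 1..15 exists, for instance op1, op2, op4, op5, op3, op6:
after step 1 (op1 read() → 2): value 2
after step 2 (op2 read() → 2): value 2
after step 3 (op4 read() → 2): value 2
after step 4 (op5 read() → 2): value 2
after step 5 (op3 write(24)): value 24
after step 6 (op6 write(56)): value 56
include event 16 — op8 responding at 16 — and every candidate order breaks
include/drop combinations of the 2 pending operations (op7, op9) were all tried; none helps
take op1, op2, op3, op4, op5, op6, op8 (pending dropped): step 4 already fails, because op4 read() → 2 cannot occur there
take op1, op2, op3, op4, op6, op5, op8 (pending dropped): step 4 already fails, because op4 read() → 2 cannot occur there

16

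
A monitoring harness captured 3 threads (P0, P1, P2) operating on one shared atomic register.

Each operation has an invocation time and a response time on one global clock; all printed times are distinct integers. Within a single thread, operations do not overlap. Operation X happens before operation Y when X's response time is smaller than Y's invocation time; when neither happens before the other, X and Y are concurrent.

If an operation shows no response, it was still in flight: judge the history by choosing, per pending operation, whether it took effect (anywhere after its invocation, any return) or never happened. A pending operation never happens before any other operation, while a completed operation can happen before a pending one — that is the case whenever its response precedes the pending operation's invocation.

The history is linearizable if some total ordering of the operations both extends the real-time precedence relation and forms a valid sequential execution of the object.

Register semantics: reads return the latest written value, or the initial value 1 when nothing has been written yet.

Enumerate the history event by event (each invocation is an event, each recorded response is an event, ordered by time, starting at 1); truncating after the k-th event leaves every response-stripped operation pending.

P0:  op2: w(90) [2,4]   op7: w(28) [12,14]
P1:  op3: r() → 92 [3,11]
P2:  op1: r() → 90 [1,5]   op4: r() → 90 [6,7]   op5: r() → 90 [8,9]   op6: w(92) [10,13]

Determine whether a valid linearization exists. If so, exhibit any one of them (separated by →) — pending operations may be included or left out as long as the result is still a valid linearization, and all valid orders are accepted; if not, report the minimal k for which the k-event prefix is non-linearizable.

after step 1 (op2 w(90)): value 90
after step 2 (op1 r() → 90): value 90
after step 3 (op4 r() → 90): value 90
after step 4 (op5 r() → 90): value 90
after step 5 (op6 w(92)): value 92
after step 6 (op3 r() → 92): value 92
after step 7 (op7 w(28)): value 28

linearizable — witness: op2 → op1 → op4 → op5 → op6 → op3 → op7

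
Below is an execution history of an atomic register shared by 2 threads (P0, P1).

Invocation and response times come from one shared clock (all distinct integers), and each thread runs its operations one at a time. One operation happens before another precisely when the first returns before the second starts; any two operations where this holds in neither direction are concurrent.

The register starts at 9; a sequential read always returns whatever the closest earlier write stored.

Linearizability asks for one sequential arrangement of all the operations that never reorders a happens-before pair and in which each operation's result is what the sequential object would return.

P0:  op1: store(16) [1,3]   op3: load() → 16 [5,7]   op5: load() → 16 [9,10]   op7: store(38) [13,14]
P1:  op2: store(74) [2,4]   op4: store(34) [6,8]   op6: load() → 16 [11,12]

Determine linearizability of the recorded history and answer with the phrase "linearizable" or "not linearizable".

not linearizable

the violation lands at event 10, op5's response at time 10: events 1..9 linearize, events 1..10 do not
the 5 completed operations admit 4 real-time orders; each fails the atomic register replay
take op1, op2, op3, op4, op5: step 3 already fails, because op3 load() → 16 cannot occur there
take op1, op2, op4, op3, op5: step 4 already fails, because op3 load() → 16 cannot occur there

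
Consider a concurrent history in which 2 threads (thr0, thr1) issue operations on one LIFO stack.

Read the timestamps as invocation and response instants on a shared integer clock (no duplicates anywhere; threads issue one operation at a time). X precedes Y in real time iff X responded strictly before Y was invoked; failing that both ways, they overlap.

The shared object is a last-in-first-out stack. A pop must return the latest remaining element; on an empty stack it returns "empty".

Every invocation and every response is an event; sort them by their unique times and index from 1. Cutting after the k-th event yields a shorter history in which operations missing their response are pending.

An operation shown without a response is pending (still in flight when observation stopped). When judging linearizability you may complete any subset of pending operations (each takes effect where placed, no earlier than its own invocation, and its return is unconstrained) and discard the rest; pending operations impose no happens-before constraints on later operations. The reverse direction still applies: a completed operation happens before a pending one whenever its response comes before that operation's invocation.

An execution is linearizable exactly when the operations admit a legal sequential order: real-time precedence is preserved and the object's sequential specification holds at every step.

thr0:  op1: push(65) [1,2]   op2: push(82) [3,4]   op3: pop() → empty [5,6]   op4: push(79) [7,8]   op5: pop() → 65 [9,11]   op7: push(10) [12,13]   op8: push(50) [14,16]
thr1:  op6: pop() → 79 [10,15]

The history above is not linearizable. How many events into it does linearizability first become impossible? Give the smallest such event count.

6

a valid linearization of events 1..5 exists, for instance op1, op2:
1. op1 push(65), leaving stack <65>
2. op2 push(82), leaving stack <65,82>
include event 6 — op3 responding at 6 — and every candidate order breaks
take op1, op2, op3: step 3 already fails, because op3 pop() → empty cannot occur there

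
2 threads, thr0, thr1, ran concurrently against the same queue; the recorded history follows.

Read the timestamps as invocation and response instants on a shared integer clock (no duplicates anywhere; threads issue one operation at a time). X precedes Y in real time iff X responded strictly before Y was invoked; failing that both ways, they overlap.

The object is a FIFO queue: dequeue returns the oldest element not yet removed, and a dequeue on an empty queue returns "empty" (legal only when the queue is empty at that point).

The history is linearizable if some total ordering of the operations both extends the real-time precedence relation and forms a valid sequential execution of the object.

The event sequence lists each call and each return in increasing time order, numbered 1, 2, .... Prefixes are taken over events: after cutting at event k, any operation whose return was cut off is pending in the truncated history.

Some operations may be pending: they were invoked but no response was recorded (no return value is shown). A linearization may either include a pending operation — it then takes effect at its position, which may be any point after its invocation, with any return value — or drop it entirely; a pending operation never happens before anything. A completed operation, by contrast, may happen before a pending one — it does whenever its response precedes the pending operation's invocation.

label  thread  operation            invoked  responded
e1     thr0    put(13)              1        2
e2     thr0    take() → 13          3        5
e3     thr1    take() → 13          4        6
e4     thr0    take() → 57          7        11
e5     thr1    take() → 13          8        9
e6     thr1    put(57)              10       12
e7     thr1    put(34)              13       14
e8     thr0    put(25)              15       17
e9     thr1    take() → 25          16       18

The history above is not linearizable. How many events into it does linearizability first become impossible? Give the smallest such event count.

6

one valid order for events 1..5 is e1, e2:
step 1: e1 put(13) — queue <13>
step 2: e2 take() → 13 — queue <>
with event 6 included (e3 responding at time 6), all real-time-consistent orders fail
take e1, e2, e3: step 3 already fails, because e3 take() → 13 cannot occur there
take e1, e3, e2: step 3 already fails, because e2 take() → 13 cannot occur there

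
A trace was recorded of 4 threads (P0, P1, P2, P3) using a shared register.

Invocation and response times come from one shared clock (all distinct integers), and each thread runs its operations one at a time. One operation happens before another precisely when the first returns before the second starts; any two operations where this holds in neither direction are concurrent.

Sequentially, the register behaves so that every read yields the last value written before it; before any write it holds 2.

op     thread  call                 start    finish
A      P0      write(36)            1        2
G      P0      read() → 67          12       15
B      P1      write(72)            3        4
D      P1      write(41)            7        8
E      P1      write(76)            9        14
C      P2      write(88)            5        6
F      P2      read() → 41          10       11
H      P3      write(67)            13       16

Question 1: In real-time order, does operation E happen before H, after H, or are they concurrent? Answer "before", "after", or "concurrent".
E spans [9,14], H spans [13,16]
the intervals overlap in both directions

concurrent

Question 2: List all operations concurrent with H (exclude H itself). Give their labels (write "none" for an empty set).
H spans [13,16]; an op avoiding the whole window 13..16 is ordered, any other is concurrent
A [1,2]: before
B [3,4]: before
C [5,6]: before
D [7,8]: before
E [9,14]: concurrent
F [10,11]: before
G [12,15]: concurrent

E, G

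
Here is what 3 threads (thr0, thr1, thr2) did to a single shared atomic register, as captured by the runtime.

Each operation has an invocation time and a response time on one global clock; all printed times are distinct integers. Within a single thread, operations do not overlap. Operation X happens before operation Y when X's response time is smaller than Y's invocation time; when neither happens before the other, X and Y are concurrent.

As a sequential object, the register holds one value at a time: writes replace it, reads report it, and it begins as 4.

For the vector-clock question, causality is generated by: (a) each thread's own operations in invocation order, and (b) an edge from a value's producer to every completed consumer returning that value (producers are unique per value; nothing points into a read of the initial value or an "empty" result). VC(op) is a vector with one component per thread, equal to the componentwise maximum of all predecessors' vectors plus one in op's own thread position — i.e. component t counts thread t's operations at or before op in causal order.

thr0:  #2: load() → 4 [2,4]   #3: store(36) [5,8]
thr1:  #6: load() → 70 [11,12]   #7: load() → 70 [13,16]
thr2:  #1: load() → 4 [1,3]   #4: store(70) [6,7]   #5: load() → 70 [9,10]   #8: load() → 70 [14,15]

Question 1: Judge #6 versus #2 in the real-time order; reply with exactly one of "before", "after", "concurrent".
#6 spans [11,12], #2 spans [2,4]
resp(#2)=4 < inv(#6)=11

after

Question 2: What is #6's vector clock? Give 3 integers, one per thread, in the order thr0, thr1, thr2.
#1, invoked 1, has no incoming edges; only thr2's bump applies → (0, 0, 1)
#2, invoked 2, has no incoming edges; only thr0's bump applies → (1, 0, 0)
VC(#4, invoked at 6): max of VC(#1)=(0, 0, 1), then +1 on thread thr2 → (0, 0, 2)
VC(#3, invoked at 5): max of VC(#2)=(1, 0, 0), then +1 on thread thr0 → (2, 0, 0)
VC(#5, invoked at 9): max of VC(#4)=(0, 0, 2), then +1 on thread thr2 → (0, 0, 3)
VC(#6, invoked at 11): max of VC(#4)=(0, 0, 2), then +1 on thread thr1 → (0, 1, 2)
VC(#8, invoked at 14): max of VC(#4)=(0, 0, 2), VC(#5)=(0, 0, 3), then +1 on thread thr2 → (0, 0, 4)
VC(#7, invoked at 13): max of VC(#4)=(0, 0, 2), VC(#6)=(0, 1, 2), then +1 on thread thr1 → (0, 2, 2)
target: VC(#6) = (0, 1, 2)

(0, 1, 2)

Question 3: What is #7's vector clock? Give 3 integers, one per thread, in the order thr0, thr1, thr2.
no predecessors for #1 (invoked 1): thr2 increments from zero → (0, 0, 1)
no predecessors for #2 (invoked 2): thr0 increments from zero → (1, 0, 0)
from VC(#1)=(0, 0, 1), #4 (invoked 6) maxes components and bumps thr2 → (0, 0, 2)
from VC(#2)=(1, 0, 0), #3 (invoked 5) maxes components and bumps thr0 → (2, 0, 0)
from VC(#4)=(0, 0, 2), #5 (invoked 9) maxes components and bumps thr2 → (0, 0, 3)
from VC(#4)=(0, 0, 2), #6 (invoked 11) maxes components and bumps thr1 → (0, 1, 2)
from VC(#4)=(0, 0, 2), VC(#5)=(0, 0, 3), #8 (invoked 14) maxes components and bumps thr2 → (0, 0, 4)
from VC(#4)=(0, 0, 2), VC(#6)=(0, 1, 2), #7 (invoked 13) maxes components and bumps thr1 → (0, 2, 2)
target: VC(#7) = (0, 2, 2)

(0, 2, 2)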